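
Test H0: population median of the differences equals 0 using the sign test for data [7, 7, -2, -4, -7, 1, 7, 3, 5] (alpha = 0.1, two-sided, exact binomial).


Step 1: Discard zero differences. Original n = 9; n_eff = number of nonzero differences = 9.
Nonzero differences (with sign): +7, +7, -2, -4, -7, +1, +7, +3, +5
Step 2: Count signs: positive = 6, negative = 3.
Step 3: Under H0: P(positive) = 0.5, so the number of positives S ~ Bin(9, 0.5).
Step 4: Two-sided exact p-value = sum of Bin(9,0.5) probabilities at or below the observed probability = 0.507812.
Step 5: alpha = 0.1. fail to reject H0.

n_eff = 9, pos = 6, neg = 3, p = 0.507812, fail to reject H0.


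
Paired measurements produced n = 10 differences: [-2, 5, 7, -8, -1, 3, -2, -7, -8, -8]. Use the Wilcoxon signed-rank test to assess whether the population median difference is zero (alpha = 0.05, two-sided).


Step 1: Drop any zero differences (none here) and take |d_i|.
|d| = [2, 5, 7, 8, 1, 3, 2, 7, 8, 8]
Step 2: Midrank |d_i| (ties get averaged ranks).
ranks: |2|->2.5, |5|->5, |7|->6.5, |8|->9, |1|->1, |3|->4, |2|->2.5, |7|->6.5, |8|->9, |8|->9
Step 3: Attach original signs; sum ranks with positive sign and with negative sign.
W+ = 5 + 6.5 + 4 = 15.5
W- = 2.5 + 9 + 1 + 2.5 + 6.5 + 9 + 9 = 39.5
(Check: W+ + W- = 55 should equal n(n+1)/2 = 55.)
Step 4: Test statistic W = min(W+, W-) = 15.5.
Step 5: Ties in |d|, so use the tie-corrected normal approximation.
        E[W] = n(n+1)/4 = 10*11/4 = 27.5.
        Tie groups: |d|=2 (t=2), |d|=7 (t=2), |d|=8 (t=3); sum(t^3 - t) = 36.
        Var[W] = n(n+1)(2n+1)/24 - sum(t^3-t)/48 = 2310/24 - 36/48 = 95.5.
        z = (W - E[W]) / sqrt(Var[W]) = (15.5 - 27.5) / 9.7724 = -1.2279.
        Two-sided p = 2*Phi(z) = 0.219467.
Step 6: alpha = 0.05. fail to reject H0.

W+ = 15.5, W- = 39.5, W = min = 15.5, p = 0.219467, fail to reject H0.


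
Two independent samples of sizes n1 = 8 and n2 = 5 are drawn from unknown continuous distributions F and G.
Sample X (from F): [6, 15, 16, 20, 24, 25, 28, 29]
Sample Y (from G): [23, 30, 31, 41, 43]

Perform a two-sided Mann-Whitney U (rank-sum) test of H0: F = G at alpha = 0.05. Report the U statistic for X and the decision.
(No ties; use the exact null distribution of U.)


Step 1: Combine and sort all 13 observations; assign midranks.
sorted (value, group): (6,X), (15,X), (16,X), (20,X), (23,Y), (24,X), (25,X), (28,X), (29,X), (30,Y), (31,Y), (41,Y), (43,Y)
ranks: 6->1, 15->2, 16->3, 20->4, 23->5, 24->6, 25->7, 28->8, 29->9, 30->10, 31->11, 41->12, 43->13
Step 2: Rank sum for X: R1 = 1 + 2 + 3 + 4 + 6 + 7 + 8 + 9 = 40.
Step 3: U_X = R1 - n1(n1+1)/2 = 40 - 8*9/2 = 40 - 36 = 4.
       U_Y = n1*n2 - U_X = 40 - 4 = 36.
Step 4: No ties, so the exact null distribution of U (based on enumerating the C(13,8) = 1287 equally likely rank assignments) gives the two-sided p-value.
Step 5: p-value = 0.018648; compare to alpha = 0.05. reject H0.

U_X = 4, p = 0.018648, reject H0 at alpha = 0.05.


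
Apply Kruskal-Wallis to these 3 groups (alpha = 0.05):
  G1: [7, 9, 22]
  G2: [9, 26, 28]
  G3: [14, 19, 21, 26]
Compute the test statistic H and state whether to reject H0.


Step 1: Combine all N = 10 observations and assign midranks.
sorted (value, group, rank): (7,G1,1), (9,G1,2.5), (9,G2,2.5), (14,G3,4), (19,G3,5), (21,G3,6), (22,G1,7), (26,G2,8.5), (26,G3,8.5), (28,G2,10)
Step 2: Sum ranks within each group.
R_1 = 10.5 (n_1 = 3)
R_2 = 21 (n_2 = 3)
R_3 = 23.5 (n_3 = 4)
Step 3: H = 12/(N(N+1)) * sum(R_i^2/n_i) - 3(N+1)
     = 12/(10*11) * (10.5^2/3 + 21^2/3 + 23.5^2/4) - 3*11
     = 0.109091 * 321.812 - 33
     = 2.106818.
Step 4: Ties present; correction factor C = 1 - 12/(10^3 - 10) = 0.987879. Corrected H = 2.106818 / 0.987879 = 2.132669.
Step 5: Under H0, H ~ chi^2(2); p-value = 0.344268.
Step 6: alpha = 0.05. fail to reject H0.

H = 2.1327, df = 2, p = 0.344268, fail to reject H0.


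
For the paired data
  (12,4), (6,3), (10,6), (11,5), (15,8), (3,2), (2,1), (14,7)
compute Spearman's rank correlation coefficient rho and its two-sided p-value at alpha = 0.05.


Step 1: Rank x and y separately (midranks; no ties here).
rank(x): 12->6, 6->3, 10->4, 11->5, 15->8, 3->2, 2->1, 14->7
rank(y): 4->4, 3->3, 6->6, 5->5, 8->8, 2->2, 1->1, 7->7
Step 2: d_i = R_x(i) - R_y(i); compute d_i^2.
  (6-4)^2=4, (3-3)^2=0, (4-6)^2=4, (5-5)^2=0, (8-8)^2=0, (2-2)^2=0, (1-1)^2=0, (7-7)^2=0
sum(d^2) = 8.
Step 3: rho = 1 - 6*8 / (8*(8^2 - 1)) = 1 - 48/504 = 0.904762.
Step 4: Under H0, t = rho * sqrt((n-2)/(1-rho^2)) = 5.2034 ~ t(6).
Step 5: Two-sided p-value from the t-distribution with 6 df = 0.002008.
Step 6: alpha = 0.05. reject H0.

rho = 0.9048, p = 0.002008, reject H0 at alpha = 0.05.


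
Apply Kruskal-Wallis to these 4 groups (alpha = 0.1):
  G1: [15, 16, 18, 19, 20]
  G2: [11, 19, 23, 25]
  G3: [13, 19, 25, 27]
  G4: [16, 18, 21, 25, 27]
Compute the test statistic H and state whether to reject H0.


Step 1: Combine all N = 18 observations and assign midranks.
sorted (value, group, rank): (11,G2,1), (13,G3,2), (15,G1,3), (16,G1,4.5), (16,G4,4.5), (18,G1,6.5), (18,G4,6.5), (19,G1,9), (19,G2,9), (19,G3,9), (20,G1,11), (21,G4,12), (23,G2,13), (25,G2,15), (25,G3,15), (25,G4,15), (27,G3,17.5), (27,G4,17.5)
Step 2: Sum ranks within each group.
R_1 = 34 (n_1 = 5)
R_2 = 38 (n_2 = 4)
R_3 = 43.5 (n_3 = 4)
R_4 = 55.5 (n_4 = 5)
Step 3: H = 12/(N(N+1)) * sum(R_i^2/n_i) - 3(N+1)
     = 12/(18*19) * (34^2/5 + 38^2/4 + 43.5^2/4 + 55.5^2/5) - 3*19
     = 0.035088 * 1681.31 - 57
     = 1.993421.
Step 4: Ties present; correction factor C = 1 - 66/(18^3 - 18) = 0.988648. Corrected H = 1.993421 / 0.988648 = 2.016310.
Step 5: Under H0, H ~ chi^2(3); p-value = 0.569028.
Step 6: alpha = 0.1. fail to reject H0.

H = 2.0163, df = 3, p = 0.569028, fail to reject H0.


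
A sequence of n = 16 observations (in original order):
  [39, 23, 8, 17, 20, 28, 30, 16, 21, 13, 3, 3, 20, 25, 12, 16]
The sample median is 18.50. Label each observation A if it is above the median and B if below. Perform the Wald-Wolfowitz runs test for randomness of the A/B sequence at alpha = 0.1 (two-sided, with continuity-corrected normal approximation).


Step 1: Compute median = 18.50; label A = above, B = below.
Labels in order: AABBAAABABBBAABB  (n_A = 8, n_B = 8)
Step 2: Count runs R = 8.
Step 3: Under H0 (random ordering), E[R] = 2*n_A*n_B/(n_A+n_B) + 1 = 2*8*8/16 + 1 = 9.0000.
        Var[R] = 2*n_A*n_B*(2*n_A*n_B - n_A - n_B) / ((n_A+n_B)^2 * (n_A+n_B-1)) = 14336/3840 = 3.7333.
        SD[R] = 1.9322.
Step 4: Continuity-corrected z = (R + 0.5 - E[R]) / SD[R] = (8 + 0.5 - 9.0000) / 1.9322 = -0.2588.
Step 5: Two-sided p-value via normal approximation = 2*(1 - Phi(|z|)) = 0.795809.
Step 6: alpha = 0.1. fail to reject H0.

R = 8, z = -0.2588, p = 0.795809, fail to reject H0.


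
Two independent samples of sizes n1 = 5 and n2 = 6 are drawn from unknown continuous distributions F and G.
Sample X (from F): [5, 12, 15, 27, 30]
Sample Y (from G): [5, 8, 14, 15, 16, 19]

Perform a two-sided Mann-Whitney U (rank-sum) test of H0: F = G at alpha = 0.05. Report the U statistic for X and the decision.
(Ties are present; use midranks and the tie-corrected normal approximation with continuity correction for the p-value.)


Step 1: Combine and sort all 11 observations; assign midranks.
sorted (value, group): (5,X), (5,Y), (8,Y), (12,X), (14,Y), (15,X), (15,Y), (16,Y), (19,Y), (27,X), (30,X)
ranks: 5->1.5, 5->1.5, 8->3, 12->4, 14->5, 15->6.5, 15->6.5, 16->8, 19->9, 27->10, 30->11
Step 2: Rank sum for X: R1 = 1.5 + 4 + 6.5 + 10 + 11 = 33.
Step 3: U_X = R1 - n1(n1+1)/2 = 33 - 5*6/2 = 33 - 15 = 18.
       U_Y = n1*n2 - U_X = 30 - 18 = 12.
Step 4: Ties are present, so use the tie-corrected normal approximation (with continuity correction) for the p-value.
Step 5: p-value = 0.646576; compare to alpha = 0.05. fail to reject H0.

U_X = 18, p = 0.646576, fail to reject H0 at alpha = 0.05.


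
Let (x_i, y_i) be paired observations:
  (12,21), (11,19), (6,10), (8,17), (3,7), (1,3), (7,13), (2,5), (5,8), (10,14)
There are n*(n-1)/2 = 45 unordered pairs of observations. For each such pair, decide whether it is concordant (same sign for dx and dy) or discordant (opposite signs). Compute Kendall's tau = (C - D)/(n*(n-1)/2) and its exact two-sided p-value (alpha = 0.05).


Step 1: Enumerate the 45 unordered pairs (i,j) with i<j and classify each by sign(x_j-x_i) * sign(y_j-y_i).
  (1,2):dx=-1,dy=-2->C; (1,3):dx=-6,dy=-11->C; (1,4):dx=-4,dy=-4->C; (1,5):dx=-9,dy=-14->C
  (1,6):dx=-11,dy=-18->C; (1,7):dx=-5,dy=-8->C; (1,8):dx=-10,dy=-16->C; (1,9):dx=-7,dy=-13->C
  (1,10):dx=-2,dy=-7->C; (2,3):dx=-5,dy=-9->C; (2,4):dx=-3,dy=-2->C; (2,5):dx=-8,dy=-12->C
  (2,6):dx=-10,dy=-16->C; (2,7):dx=-4,dy=-6->C; (2,8):dx=-9,dy=-14->C; (2,9):dx=-6,dy=-11->C
  (2,10):dx=-1,dy=-5->C; (3,4):dx=+2,dy=+7->C; (3,5):dx=-3,dy=-3->C; (3,6):dx=-5,dy=-7->C
  (3,7):dx=+1,dy=+3->C; (3,8):dx=-4,dy=-5->C; (3,9):dx=-1,dy=-2->C; (3,10):dx=+4,dy=+4->C
  (4,5):dx=-5,dy=-10->C; (4,6):dx=-7,dy=-14->C; (4,7):dx=-1,dy=-4->C; (4,8):dx=-6,dy=-12->C
  (4,9):dx=-3,dy=-9->C; (4,10):dx=+2,dy=-3->D; (5,6):dx=-2,dy=-4->C; (5,7):dx=+4,dy=+6->C
  (5,8):dx=-1,dy=-2->C; (5,9):dx=+2,dy=+1->C; (5,10):dx=+7,dy=+7->C; (6,7):dx=+6,dy=+10->C
  (6,8):dx=+1,dy=+2->C; (6,9):dx=+4,dy=+5->C; (6,10):dx=+9,dy=+11->C; (7,8):dx=-5,dy=-8->C
  (7,9):dx=-2,dy=-5->C; (7,10):dx=+3,dy=+1->C; (8,9):dx=+3,dy=+3->C; (8,10):dx=+8,dy=+9->C
  (9,10):dx=+5,dy=+6->C
Step 2: C = 44, D = 1, total pairs = 45.
Step 3: tau = (C - D)/(n(n-1)/2) = (44 - 1)/45 = 0.955556.
Step 4: Exact two-sided p-value (enumerate n! = 3628800 permutations of y under H0): p = 0.000006.
Step 5: alpha = 0.05. reject H0.

tau_b = 0.9556 (C=44, D=1), p = 0.000006, reject H0.


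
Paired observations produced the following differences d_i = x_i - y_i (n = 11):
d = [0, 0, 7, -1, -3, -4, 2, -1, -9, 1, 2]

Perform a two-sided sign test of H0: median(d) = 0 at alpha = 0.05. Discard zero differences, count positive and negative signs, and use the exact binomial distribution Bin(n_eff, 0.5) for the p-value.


Step 1: Discard zero differences. Original n = 11; n_eff = number of nonzero differences = 9.
Nonzero differences (with sign): +7, -1, -3, -4, +2, -1, -9, +1, +2
Step 2: Count signs: positive = 4, negative = 5.
Step 3: Under H0: P(positive) = 0.5, so the number of positives S ~ Bin(9, 0.5).
Step 4: Two-sided exact p-value = sum of Bin(9,0.5) probabilities at or below the observed probability = 1.000000.
Step 5: alpha = 0.05. fail to reject H0.

n_eff = 9, pos = 4, neg = 5, p = 1.000000, fail to reject H0.


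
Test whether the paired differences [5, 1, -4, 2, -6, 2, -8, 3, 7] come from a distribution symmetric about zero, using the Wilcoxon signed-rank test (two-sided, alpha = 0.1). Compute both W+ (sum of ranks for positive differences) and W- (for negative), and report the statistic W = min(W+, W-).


Step 1: Drop any zero differences (none here) and take |d_i|.
|d| = [5, 1, 4, 2, 6, 2, 8, 3, 7]
Step 2: Midrank |d_i| (ties get averaged ranks).
ranks: |5|->6, |1|->1, |4|->5, |2|->2.5, |6|->7, |2|->2.5, |8|->9, |3|->4, |7|->8
Step 3: Attach original signs; sum ranks with positive sign and with negative sign.
W+ = 6 + 1 + 2.5 + 2.5 + 4 + 8 = 24
W- = 5 + 7 + 9 = 21
(Check: W+ + W- = 45 should equal n(n+1)/2 = 45.)
Step 4: Test statistic W = min(W+, W-) = 21.
Step 5: Ties in |d|, so use the tie-corrected normal approximation.
        E[W] = n(n+1)/4 = 9*10/4 = 22.5.
        Tie groups: |d|=2 (t=2); sum(t^3 - t) = 6.
        Var[W] = n(n+1)(2n+1)/24 - sum(t^3-t)/48 = 1710/24 - 6/48 = 71.125.
        z = (W - E[W]) / sqrt(Var[W]) = (21 - 22.5) / 8.4336 = -0.1779.
        Two-sided p = 2*Phi(z) = 0.858832.
Step 6: alpha = 0.1. fail to reject H0.

W+ = 24, W- = 21, W = min = 21, p = 0.858832, fail to reject H0.


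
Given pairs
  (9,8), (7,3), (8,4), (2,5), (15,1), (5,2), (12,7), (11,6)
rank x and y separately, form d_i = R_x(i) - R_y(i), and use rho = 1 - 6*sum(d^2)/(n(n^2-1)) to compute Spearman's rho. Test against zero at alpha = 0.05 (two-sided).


Step 1: Rank x and y separately (midranks; no ties here).
rank(x): 9->5, 7->3, 8->4, 2->1, 15->8, 5->2, 12->7, 11->6
rank(y): 8->8, 3->3, 4->4, 5->5, 1->1, 2->2, 7->7, 6->6
Step 2: d_i = R_x(i) - R_y(i); compute d_i^2.
  (5-8)^2=9, (3-3)^2=0, (4-4)^2=0, (1-5)^2=16, (8-1)^2=49, (2-2)^2=0, (7-7)^2=0, (6-6)^2=0
sum(d^2) = 74.
Step 3: rho = 1 - 6*74 / (8*(8^2 - 1)) = 1 - 444/504 = 0.119048.
Step 4: Under H0, t = rho * sqrt((n-2)/(1-rho^2)) = 0.2937 ~ t(6).
Step 5: Two-sided p-value from the t-distribution with 6 df = 0.778886.
Step 6: alpha = 0.05. fail to reject H0.

rho = 0.1190, p = 0.778886, fail to reject H0 at alpha = 0.05.


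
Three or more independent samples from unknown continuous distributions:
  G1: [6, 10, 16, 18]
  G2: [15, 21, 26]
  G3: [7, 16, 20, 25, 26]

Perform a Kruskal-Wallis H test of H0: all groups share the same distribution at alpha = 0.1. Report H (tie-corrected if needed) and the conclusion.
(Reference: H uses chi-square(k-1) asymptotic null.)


Step 1: Combine all N = 12 observations and assign midranks.
sorted (value, group, rank): (6,G1,1), (7,G3,2), (10,G1,3), (15,G2,4), (16,G1,5.5), (16,G3,5.5), (18,G1,7), (20,G3,8), (21,G2,9), (25,G3,10), (26,G2,11.5), (26,G3,11.5)
Step 2: Sum ranks within each group.
R_1 = 16.5 (n_1 = 4)
R_2 = 24.5 (n_2 = 3)
R_3 = 37 (n_3 = 5)
Step 3: H = 12/(N(N+1)) * sum(R_i^2/n_i) - 3(N+1)
     = 12/(12*13) * (16.5^2/4 + 24.5^2/3 + 37^2/5) - 3*13
     = 0.076923 * 541.946 - 39
     = 2.688141.
Step 4: Ties present; correction factor C = 1 - 12/(12^3 - 12) = 0.993007. Corrected H = 2.688141 / 0.993007 = 2.707072.
Step 5: Under H0, H ~ chi^2(2); p-value = 0.258325.
Step 6: alpha = 0.1. fail to reject H0.

H = 2.7071, df = 2, p = 0.258325, fail to reject H0.


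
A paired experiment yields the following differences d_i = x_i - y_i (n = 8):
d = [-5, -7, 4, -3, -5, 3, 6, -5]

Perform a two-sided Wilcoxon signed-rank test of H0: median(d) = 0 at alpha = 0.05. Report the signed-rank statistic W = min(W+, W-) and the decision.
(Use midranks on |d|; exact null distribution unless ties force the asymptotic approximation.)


Step 1: Drop any zero differences (none here) and take |d_i|.
|d| = [5, 7, 4, 3, 5, 3, 6, 5]
Step 2: Midrank |d_i| (ties get averaged ranks).
ranks: |5|->5, |7|->8, |4|->3, |3|->1.5, |5|->5, |3|->1.5, |6|->7, |5|->5
Step 3: Attach original signs; sum ranks with positive sign and with negative sign.
W+ = 3 + 1.5 + 7 = 11.5
W- = 5 + 8 + 1.5 + 5 + 5 = 24.5
(Check: W+ + W- = 36 should equal n(n+1)/2 = 36.)
Step 4: Test statistic W = min(W+, W-) = 11.5.
Step 5: Ties in |d|, so use the tie-corrected normal approximation.
        E[W] = n(n+1)/4 = 8*9/4 = 18.
        Tie groups: |d|=3 (t=2), |d|=5 (t=3); sum(t^3 - t) = 30.
        Var[W] = n(n+1)(2n+1)/24 - sum(t^3-t)/48 = 1224/24 - 30/48 = 50.375.
        z = (W - E[W]) / sqrt(Var[W]) = (11.5 - 18) / 7.0975 = -0.9158.
        Two-sided p = 2*Phi(z) = 0.359766.
Step 6: alpha = 0.05. fail to reject H0.

W+ = 11.5, W- = 24.5, W = min = 11.5, p = 0.359766, fail to reject H0.


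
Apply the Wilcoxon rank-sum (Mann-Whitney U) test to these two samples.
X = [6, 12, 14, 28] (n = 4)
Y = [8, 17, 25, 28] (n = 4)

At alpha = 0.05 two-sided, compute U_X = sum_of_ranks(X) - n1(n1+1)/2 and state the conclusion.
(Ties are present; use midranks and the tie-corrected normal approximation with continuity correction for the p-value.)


Step 1: Combine and sort all 8 observations; assign midranks.
sorted (value, group): (6,X), (8,Y), (12,X), (14,X), (17,Y), (25,Y), (28,X), (28,Y)
ranks: 6->1, 8->2, 12->3, 14->4, 17->5, 25->6, 28->7.5, 28->7.5
Step 2: Rank sum for X: R1 = 1 + 3 + 4 + 7.5 = 15.5.
Step 3: U_X = R1 - n1(n1+1)/2 = 15.5 - 4*5/2 = 15.5 - 10 = 5.5.
       U_Y = n1*n2 - U_X = 16 - 5.5 = 10.5.
Step 4: Ties are present, so use the tie-corrected normal approximation (with continuity correction) for the p-value.
Step 5: p-value = 0.561363; compare to alpha = 0.05. fail to reject H0.

U_X = 5.5, p = 0.561363, fail to reject H0 at alpha = 0.05.


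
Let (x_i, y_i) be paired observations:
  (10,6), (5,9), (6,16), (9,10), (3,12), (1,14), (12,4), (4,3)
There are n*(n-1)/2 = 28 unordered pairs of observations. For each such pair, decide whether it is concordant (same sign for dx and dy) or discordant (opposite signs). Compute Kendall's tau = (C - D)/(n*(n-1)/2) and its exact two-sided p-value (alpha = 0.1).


Step 1: Enumerate the 28 unordered pairs (i,j) with i<j and classify each by sign(x_j-x_i) * sign(y_j-y_i).
  (1,2):dx=-5,dy=+3->D; (1,3):dx=-4,dy=+10->D; (1,4):dx=-1,dy=+4->D; (1,5):dx=-7,dy=+6->D
  (1,6):dx=-9,dy=+8->D; (1,7):dx=+2,dy=-2->D; (1,8):dx=-6,dy=-3->C; (2,3):dx=+1,dy=+7->C
  (2,4):dx=+4,dy=+1->C; (2,5):dx=-2,dy=+3->D; (2,6):dx=-4,dy=+5->D; (2,7):dx=+7,dy=-5->D
  (2,8):dx=-1,dy=-6->C; (3,4):dx=+3,dy=-6->D; (3,5):dx=-3,dy=-4->C; (3,6):dx=-5,dy=-2->C
  (3,7):dx=+6,dy=-12->D; (3,8):dx=-2,dy=-13->C; (4,5):dx=-6,dy=+2->D; (4,6):dx=-8,dy=+4->D
  (4,7):dx=+3,dy=-6->D; (4,8):dx=-5,dy=-7->C; (5,6):dx=-2,dy=+2->D; (5,7):dx=+9,dy=-8->D
  (5,8):dx=+1,dy=-9->D; (6,7):dx=+11,dy=-10->D; (6,8):dx=+3,dy=-11->D; (7,8):dx=-8,dy=-1->C
Step 2: C = 9, D = 19, total pairs = 28.
Step 3: tau = (C - D)/(n(n-1)/2) = (9 - 19)/28 = -0.357143.
Step 4: Exact two-sided p-value (enumerate n! = 40320 permutations of y under H0): p = 0.275099.
Step 5: alpha = 0.1. fail to reject H0.

tau_b = -0.3571 (C=9, D=19), p = 0.275099, fail to reject H0.


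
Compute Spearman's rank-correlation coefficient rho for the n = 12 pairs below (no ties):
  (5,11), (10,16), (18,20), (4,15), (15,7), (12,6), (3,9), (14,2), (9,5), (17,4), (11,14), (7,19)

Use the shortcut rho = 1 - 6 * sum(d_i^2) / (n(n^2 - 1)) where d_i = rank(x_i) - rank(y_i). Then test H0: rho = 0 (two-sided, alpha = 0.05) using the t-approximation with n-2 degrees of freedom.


Step 1: Rank x and y separately (midranks; no ties here).
rank(x): 5->3, 10->6, 18->12, 4->2, 15->10, 12->8, 3->1, 14->9, 9->5, 17->11, 11->7, 7->4
rank(y): 11->7, 16->10, 20->12, 15->9, 7->5, 6->4, 9->6, 2->1, 5->3, 4->2, 14->8, 19->11
Step 2: d_i = R_x(i) - R_y(i); compute d_i^2.
  (3-7)^2=16, (6-10)^2=16, (12-12)^2=0, (2-9)^2=49, (10-5)^2=25, (8-4)^2=16, (1-6)^2=25, (9-1)^2=64, (5-3)^2=4, (11-2)^2=81, (7-8)^2=1, (4-11)^2=49
sum(d^2) = 346.
Step 3: rho = 1 - 6*346 / (12*(12^2 - 1)) = 1 - 2076/1716 = -0.209790.
Step 4: Under H0, t = rho * sqrt((n-2)/(1-rho^2)) = -0.6785 ~ t(10).
Step 5: Two-sided p-value from the t-distribution with 10 df = 0.512841.
Step 6: alpha = 0.05. fail to reject H0.

rho = -0.2098, p = 0.512841, fail to reject H0 at alpha = 0.05.


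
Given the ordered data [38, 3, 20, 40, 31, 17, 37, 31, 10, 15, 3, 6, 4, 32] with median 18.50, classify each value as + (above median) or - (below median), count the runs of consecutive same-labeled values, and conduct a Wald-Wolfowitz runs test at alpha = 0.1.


Step 1: Compute median = 18.50; label A = above, B = below.
Labels in order: ABAAABAABBBBBA  (n_A = 7, n_B = 7)
Step 2: Count runs R = 7.
Step 3: Under H0 (random ordering), E[R] = 2*n_A*n_B/(n_A+n_B) + 1 = 2*7*7/14 + 1 = 8.0000.
        Var[R] = 2*n_A*n_B*(2*n_A*n_B - n_A - n_B) / ((n_A+n_B)^2 * (n_A+n_B-1)) = 8232/2548 = 3.2308.
        SD[R] = 1.7974.
Step 4: Continuity-corrected z = (R + 0.5 - E[R]) / SD[R] = (7 + 0.5 - 8.0000) / 1.7974 = -0.2782.
Step 5: Two-sided p-value via normal approximation = 2*(1 - Phi(|z|)) = 0.780879.
Step 6: alpha = 0.1. fail to reject H0.

R = 7, z = -0.2782, p = 0.780879, fail to reject H0.


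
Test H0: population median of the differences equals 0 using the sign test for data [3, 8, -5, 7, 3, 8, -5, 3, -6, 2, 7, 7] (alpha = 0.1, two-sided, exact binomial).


Step 1: Discard zero differences. Original n = 12; n_eff = number of nonzero differences = 12.
Nonzero differences (with sign): +3, +8, -5, +7, +3, +8, -5, +3, -6, +2, +7, +7
Step 2: Count signs: positive = 9, negative = 3.
Step 3: Under H0: P(positive) = 0.5, so the number of positives S ~ Bin(12, 0.5).
Step 4: Two-sided exact p-value = sum of Bin(12,0.5) probabilities at or below the observed probability = 0.145996.
Step 5: alpha = 0.1. fail to reject H0.

n_eff = 12, pos = 9, neg = 3, p = 0.145996, fail to reject H0.


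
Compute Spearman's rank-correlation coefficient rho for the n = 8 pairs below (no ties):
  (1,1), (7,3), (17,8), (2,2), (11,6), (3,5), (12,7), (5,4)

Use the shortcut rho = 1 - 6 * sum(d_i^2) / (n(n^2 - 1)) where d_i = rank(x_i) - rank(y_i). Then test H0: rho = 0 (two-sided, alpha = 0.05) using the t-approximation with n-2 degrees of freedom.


Step 1: Rank x and y separately (midranks; no ties here).
rank(x): 1->1, 7->5, 17->8, 2->2, 11->6, 3->3, 12->7, 5->4
rank(y): 1->1, 3->3, 8->8, 2->2, 6->6, 5->5, 7->7, 4->4
Step 2: d_i = R_x(i) - R_y(i); compute d_i^2.
  (1-1)^2=0, (5-3)^2=4, (8-8)^2=0, (2-2)^2=0, (6-6)^2=0, (3-5)^2=4, (7-7)^2=0, (4-4)^2=0
sum(d^2) = 8.
Step 3: rho = 1 - 6*8 / (8*(8^2 - 1)) = 1 - 48/504 = 0.904762.
Step 4: Under H0, t = rho * sqrt((n-2)/(1-rho^2)) = 5.2034 ~ t(6).
Step 5: Two-sided p-value from the t-distribution with 6 df = 0.002008.
Step 6: alpha = 0.05. reject H0.

rho = 0.9048, p = 0.002008, reject H0 at alpha = 0.05.


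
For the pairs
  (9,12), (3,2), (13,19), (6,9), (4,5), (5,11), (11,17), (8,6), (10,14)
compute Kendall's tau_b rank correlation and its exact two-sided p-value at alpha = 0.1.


Step 1: Enumerate the 36 unordered pairs (i,j) with i<j and classify each by sign(x_j-x_i) * sign(y_j-y_i).
  (1,2):dx=-6,dy=-10->C; (1,3):dx=+4,dy=+7->C; (1,4):dx=-3,dy=-3->C; (1,5):dx=-5,dy=-7->C
  (1,6):dx=-4,dy=-1->C; (1,7):dx=+2,dy=+5->C; (1,8):dx=-1,dy=-6->C; (1,9):dx=+1,dy=+2->C
  (2,3):dx=+10,dy=+17->C; (2,4):dx=+3,dy=+7->C; (2,5):dx=+1,dy=+3->C; (2,6):dx=+2,dy=+9->C
  (2,7):dx=+8,dy=+15->C; (2,8):dx=+5,dy=+4->C; (2,9):dx=+7,dy=+12->C; (3,4):dx=-7,dy=-10->C
  (3,5):dx=-9,dy=-14->C; (3,6):dx=-8,dy=-8->C; (3,7):dx=-2,dy=-2->C; (3,8):dx=-5,dy=-13->C
  (3,9):dx=-3,dy=-5->C; (4,5):dx=-2,dy=-4->C; (4,6):dx=-1,dy=+2->D; (4,7):dx=+5,dy=+8->C
  (4,8):dx=+2,dy=-3->D; (4,9):dx=+4,dy=+5->C; (5,6):dx=+1,dy=+6->C; (5,7):dx=+7,dy=+12->C
  (5,8):dx=+4,dy=+1->C; (5,9):dx=+6,dy=+9->C; (6,7):dx=+6,dy=+6->C; (6,8):dx=+3,dy=-5->D
  (6,9):dx=+5,dy=+3->C; (7,8):dx=-3,dy=-11->C; (7,9):dx=-1,dy=-3->C; (8,9):dx=+2,dy=+8->C
Step 2: C = 33, D = 3, total pairs = 36.
Step 3: tau = (C - D)/(n(n-1)/2) = (33 - 3)/36 = 0.833333.
Step 4: Exact two-sided p-value (enumerate n! = 362880 permutations of y under H0): p = 0.000854.
Step 5: alpha = 0.1. reject H0.

tau_b = 0.8333 (C=33, D=3), p = 0.000854, reject H0.


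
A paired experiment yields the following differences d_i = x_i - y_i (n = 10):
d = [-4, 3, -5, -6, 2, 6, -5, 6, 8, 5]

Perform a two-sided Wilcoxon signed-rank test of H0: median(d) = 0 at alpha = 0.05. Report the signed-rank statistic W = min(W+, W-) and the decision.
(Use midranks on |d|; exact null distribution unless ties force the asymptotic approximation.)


Step 1: Drop any zero differences (none here) and take |d_i|.
|d| = [4, 3, 5, 6, 2, 6, 5, 6, 8, 5]
Step 2: Midrank |d_i| (ties get averaged ranks).
ranks: |4|->3, |3|->2, |5|->5, |6|->8, |2|->1, |6|->8, |5|->5, |6|->8, |8|->10, |5|->5
Step 3: Attach original signs; sum ranks with positive sign and with negative sign.
W+ = 2 + 1 + 8 + 8 + 10 + 5 = 34
W- = 3 + 5 + 8 + 5 = 21
(Check: W+ + W- = 55 should equal n(n+1)/2 = 55.)
Step 4: Test statistic W = min(W+, W-) = 21.
Step 5: Ties in |d|, so use the tie-corrected normal approximation.
        E[W] = n(n+1)/4 = 10*11/4 = 27.5.
        Tie groups: |d|=5 (t=3), |d|=6 (t=3); sum(t^3 - t) = 48.
        Var[W] = n(n+1)(2n+1)/24 - sum(t^3-t)/48 = 2310/24 - 48/48 = 95.25.
        z = (W - E[W]) / sqrt(Var[W]) = (21 - 27.5) / 9.7596 = -0.6660.
        Two-sided p = 2*Phi(z) = 0.505405.
Step 6: alpha = 0.05. fail to reject H0.

W+ = 34, W- = 21, W = min = 21, p = 0.505405, fail to reject H0.


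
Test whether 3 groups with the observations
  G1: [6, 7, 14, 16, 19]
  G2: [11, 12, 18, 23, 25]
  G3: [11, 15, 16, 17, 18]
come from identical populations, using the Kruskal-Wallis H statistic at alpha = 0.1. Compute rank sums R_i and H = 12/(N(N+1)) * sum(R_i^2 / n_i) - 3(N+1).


Step 1: Combine all N = 15 observations and assign midranks.
sorted (value, group, rank): (6,G1,1), (7,G1,2), (11,G2,3.5), (11,G3,3.5), (12,G2,5), (14,G1,6), (15,G3,7), (16,G1,8.5), (16,G3,8.5), (17,G3,10), (18,G2,11.5), (18,G3,11.5), (19,G1,13), (23,G2,14), (25,G2,15)
Step 2: Sum ranks within each group.
R_1 = 30.5 (n_1 = 5)
R_2 = 49 (n_2 = 5)
R_3 = 40.5 (n_3 = 5)
Step 3: H = 12/(N(N+1)) * sum(R_i^2/n_i) - 3(N+1)
     = 12/(15*16) * (30.5^2/5 + 49^2/5 + 40.5^2/5) - 3*16
     = 0.050000 * 994.3 - 48
     = 1.715000.
Step 4: Ties present; correction factor C = 1 - 18/(15^3 - 15) = 0.994643. Corrected H = 1.715000 / 0.994643 = 1.724237.
Step 5: Under H0, H ~ chi^2(2); p-value = 0.422267.
Step 6: alpha = 0.1. fail to reject H0.

H = 1.7242, df = 2, p = 0.422267, fail to reject H0.


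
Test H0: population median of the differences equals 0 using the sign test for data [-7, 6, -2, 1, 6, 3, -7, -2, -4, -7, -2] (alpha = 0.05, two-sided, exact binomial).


Step 1: Discard zero differences. Original n = 11; n_eff = number of nonzero differences = 11.
Nonzero differences (with sign): -7, +6, -2, +1, +6, +3, -7, -2, -4, -7, -2
Step 2: Count signs: positive = 4, negative = 7.
Step 3: Under H0: P(positive) = 0.5, so the number of positives S ~ Bin(11, 0.5).
Step 4: Two-sided exact p-value = sum of Bin(11,0.5) probabilities at or below the observed probability = 0.548828.
Step 5: alpha = 0.05. fail to reject H0.

n_eff = 11, pos = 4, neg = 7, p = 0.548828, fail to reject H0.


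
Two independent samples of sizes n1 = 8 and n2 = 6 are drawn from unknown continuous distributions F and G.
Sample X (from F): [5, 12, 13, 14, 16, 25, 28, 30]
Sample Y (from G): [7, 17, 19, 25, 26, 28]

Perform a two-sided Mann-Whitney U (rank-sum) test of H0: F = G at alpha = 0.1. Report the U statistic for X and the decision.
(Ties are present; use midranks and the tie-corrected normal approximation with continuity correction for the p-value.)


Step 1: Combine and sort all 14 observations; assign midranks.
sorted (value, group): (5,X), (7,Y), (12,X), (13,X), (14,X), (16,X), (17,Y), (19,Y), (25,X), (25,Y), (26,Y), (28,X), (28,Y), (30,X)
ranks: 5->1, 7->2, 12->3, 13->4, 14->5, 16->6, 17->7, 19->8, 25->9.5, 25->9.5, 26->11, 28->12.5, 28->12.5, 30->14
Step 2: Rank sum for X: R1 = 1 + 3 + 4 + 5 + 6 + 9.5 + 12.5 + 14 = 55.
Step 3: U_X = R1 - n1(n1+1)/2 = 55 - 8*9/2 = 55 - 36 = 19.
       U_Y = n1*n2 - U_X = 48 - 19 = 29.
Step 4: Ties are present, so use the tie-corrected normal approximation (with continuity correction) for the p-value.
Step 5: p-value = 0.560413; compare to alpha = 0.1. fail to reject H0.

U_X = 19, p = 0.560413, fail to reject H0 at alpha = 0.1.


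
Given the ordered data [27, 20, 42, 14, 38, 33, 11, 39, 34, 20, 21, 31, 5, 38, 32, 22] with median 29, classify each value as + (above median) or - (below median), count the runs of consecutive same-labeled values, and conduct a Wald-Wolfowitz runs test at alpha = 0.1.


Step 1: Compute median = 29; label A = above, B = below.
Labels in order: BBABAABAABBABAAB  (n_A = 8, n_B = 8)
Step 2: Count runs R = 11.
Step 3: Under H0 (random ordering), E[R] = 2*n_A*n_B/(n_A+n_B) + 1 = 2*8*8/16 + 1 = 9.0000.
        Var[R] = 2*n_A*n_B*(2*n_A*n_B - n_A - n_B) / ((n_A+n_B)^2 * (n_A+n_B-1)) = 14336/3840 = 3.7333.
        SD[R] = 1.9322.
Step 4: Continuity-corrected z = (R - 0.5 - E[R]) / SD[R] = (11 - 0.5 - 9.0000) / 1.9322 = 0.7763.
Step 5: Two-sided p-value via normal approximation = 2*(1 - Phi(|z|)) = 0.437558.
Step 6: alpha = 0.1. fail to reject H0.

R = 11, z = 0.7763, p = 0.437558, fail to reject H0.


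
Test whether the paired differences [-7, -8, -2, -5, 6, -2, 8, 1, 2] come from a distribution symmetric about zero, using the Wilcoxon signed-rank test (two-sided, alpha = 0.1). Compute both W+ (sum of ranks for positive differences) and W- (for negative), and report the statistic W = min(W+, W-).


Step 1: Drop any zero differences (none here) and take |d_i|.
|d| = [7, 8, 2, 5, 6, 2, 8, 1, 2]
Step 2: Midrank |d_i| (ties get averaged ranks).
ranks: |7|->7, |8|->8.5, |2|->3, |5|->5, |6|->6, |2|->3, |8|->8.5, |1|->1, |2|->3
Step 3: Attach original signs; sum ranks with positive sign and with negative sign.
W+ = 6 + 8.5 + 1 + 3 = 18.5
W- = 7 + 8.5 + 3 + 5 + 3 = 26.5
(Check: W+ + W- = 45 should equal n(n+1)/2 = 45.)
Step 4: Test statistic W = min(W+, W-) = 18.5.
Step 5: Ties in |d|, so use the tie-corrected normal approximation.
        E[W] = n(n+1)/4 = 9*10/4 = 22.5.
        Tie groups: |d|=2 (t=3), |d|=8 (t=2); sum(t^3 - t) = 30.
        Var[W] = n(n+1)(2n+1)/24 - sum(t^3-t)/48 = 1710/24 - 30/48 = 70.625.
        z = (W - E[W]) / sqrt(Var[W]) = (18.5 - 22.5) / 8.4039 = -0.4760.
        Two-sided p = 2*Phi(z) = 0.634095.
Step 6: alpha = 0.1. fail to reject H0.

W+ = 18.5, W- = 26.5, W = min = 18.5, p = 0.634095, fail to reject H0.


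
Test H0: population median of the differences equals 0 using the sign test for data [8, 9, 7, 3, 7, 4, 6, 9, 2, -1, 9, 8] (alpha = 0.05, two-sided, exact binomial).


Step 1: Discard zero differences. Original n = 12; n_eff = number of nonzero differences = 12.
Nonzero differences (with sign): +8, +9, +7, +3, +7, +4, +6, +9, +2, -1, +9, +8
Step 2: Count signs: positive = 11, negative = 1.
Step 3: Under H0: P(positive) = 0.5, so the number of positives S ~ Bin(12, 0.5).
Step 4: Two-sided exact p-value = sum of Bin(12,0.5) probabilities at or below the observed probability = 0.006348.
Step 5: alpha = 0.05. reject H0.

n_eff = 12, pos = 11, neg = 1, p = 0.006348, reject H0.


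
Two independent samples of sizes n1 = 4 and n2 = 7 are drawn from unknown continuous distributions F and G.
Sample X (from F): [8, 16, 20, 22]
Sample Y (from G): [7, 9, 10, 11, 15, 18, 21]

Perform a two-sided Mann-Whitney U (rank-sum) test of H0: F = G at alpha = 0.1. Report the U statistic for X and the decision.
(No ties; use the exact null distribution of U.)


Step 1: Combine and sort all 11 observations; assign midranks.
sorted (value, group): (7,Y), (8,X), (9,Y), (10,Y), (11,Y), (15,Y), (16,X), (18,Y), (20,X), (21,Y), (22,X)
ranks: 7->1, 8->2, 9->3, 10->4, 11->5, 15->6, 16->7, 18->8, 20->9, 21->10, 22->11
Step 2: Rank sum for X: R1 = 2 + 7 + 9 + 11 = 29.
Step 3: U_X = R1 - n1(n1+1)/2 = 29 - 4*5/2 = 29 - 10 = 19.
       U_Y = n1*n2 - U_X = 28 - 19 = 9.
Step 4: No ties, so the exact null distribution of U (based on enumerating the C(11,4) = 330 equally likely rank assignments) gives the two-sided p-value.
Step 5: p-value = 0.412121; compare to alpha = 0.1. fail to reject H0.

U_X = 19, p = 0.412121, fail to reject H0 at alpha = 0.1.


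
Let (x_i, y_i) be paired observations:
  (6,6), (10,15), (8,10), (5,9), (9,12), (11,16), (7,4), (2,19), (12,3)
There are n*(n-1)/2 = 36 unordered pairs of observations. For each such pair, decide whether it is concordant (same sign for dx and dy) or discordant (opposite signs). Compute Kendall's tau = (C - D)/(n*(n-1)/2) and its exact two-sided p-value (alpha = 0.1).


Step 1: Enumerate the 36 unordered pairs (i,j) with i<j and classify each by sign(x_j-x_i) * sign(y_j-y_i).
  (1,2):dx=+4,dy=+9->C; (1,3):dx=+2,dy=+4->C; (1,4):dx=-1,dy=+3->D; (1,5):dx=+3,dy=+6->C
  (1,6):dx=+5,dy=+10->C; (1,7):dx=+1,dy=-2->D; (1,8):dx=-4,dy=+13->D; (1,9):dx=+6,dy=-3->D
  (2,3):dx=-2,dy=-5->C; (2,4):dx=-5,dy=-6->C; (2,5):dx=-1,dy=-3->C; (2,6):dx=+1,dy=+1->C
  (2,7):dx=-3,dy=-11->C; (2,8):dx=-8,dy=+4->D; (2,9):dx=+2,dy=-12->D; (3,4):dx=-3,dy=-1->C
  (3,5):dx=+1,dy=+2->C; (3,6):dx=+3,dy=+6->C; (3,7):dx=-1,dy=-6->C; (3,8):dx=-6,dy=+9->D
  (3,9):dx=+4,dy=-7->D; (4,5):dx=+4,dy=+3->C; (4,6):dx=+6,dy=+7->C; (4,7):dx=+2,dy=-5->D
  (4,8):dx=-3,dy=+10->D; (4,9):dx=+7,dy=-6->D; (5,6):dx=+2,dy=+4->C; (5,7):dx=-2,dy=-8->C
  (5,8):dx=-7,dy=+7->D; (5,9):dx=+3,dy=-9->D; (6,7):dx=-4,dy=-12->C; (6,8):dx=-9,dy=+3->D
  (6,9):dx=+1,dy=-13->D; (7,8):dx=-5,dy=+15->D; (7,9):dx=+5,dy=-1->D; (8,9):dx=+10,dy=-16->D
Step 2: C = 18, D = 18, total pairs = 36.
Step 3: tau = (C - D)/(n(n-1)/2) = (18 - 18)/36 = 0.000000.
Step 4: Exact two-sided p-value (enumerate n! = 362880 permutations of y under H0): p = 1.000000.
Step 5: alpha = 0.1. fail to reject H0.

tau_b = 0.0000 (C=18, D=18), p = 1.000000, fail to reject H0.


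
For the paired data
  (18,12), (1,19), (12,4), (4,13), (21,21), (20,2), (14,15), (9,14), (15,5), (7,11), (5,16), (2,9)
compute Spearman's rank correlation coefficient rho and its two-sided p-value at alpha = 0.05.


Step 1: Rank x and y separately (midranks; no ties here).
rank(x): 18->10, 1->1, 12->7, 4->3, 21->12, 20->11, 14->8, 9->6, 15->9, 7->5, 5->4, 2->2
rank(y): 12->6, 19->11, 4->2, 13->7, 21->12, 2->1, 15->9, 14->8, 5->3, 11->5, 16->10, 9->4
Step 2: d_i = R_x(i) - R_y(i); compute d_i^2.
  (10-6)^2=16, (1-11)^2=100, (7-2)^2=25, (3-7)^2=16, (12-12)^2=0, (11-1)^2=100, (8-9)^2=1, (6-8)^2=4, (9-3)^2=36, (5-5)^2=0, (4-10)^2=36, (2-4)^2=4
sum(d^2) = 338.
Step 3: rho = 1 - 6*338 / (12*(12^2 - 1)) = 1 - 2028/1716 = -0.181818.
Step 4: Under H0, t = rho * sqrt((n-2)/(1-rho^2)) = -0.5847 ~ t(10).
Step 5: Two-sided p-value from the t-distribution with 10 df = 0.571701.
Step 6: alpha = 0.05. fail to reject H0.

rho = -0.1818, p = 0.571701, fail to reject H0 at alpha = 0.05.


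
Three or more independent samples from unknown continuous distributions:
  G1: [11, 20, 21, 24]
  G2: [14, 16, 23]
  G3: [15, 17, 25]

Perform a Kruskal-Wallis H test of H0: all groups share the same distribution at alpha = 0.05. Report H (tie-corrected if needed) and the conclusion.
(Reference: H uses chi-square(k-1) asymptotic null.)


Step 1: Combine all N = 10 observations and assign midranks.
sorted (value, group, rank): (11,G1,1), (14,G2,2), (15,G3,3), (16,G2,4), (17,G3,5), (20,G1,6), (21,G1,7), (23,G2,8), (24,G1,9), (25,G3,10)
Step 2: Sum ranks within each group.
R_1 = 23 (n_1 = 4)
R_2 = 14 (n_2 = 3)
R_3 = 18 (n_3 = 3)
Step 3: H = 12/(N(N+1)) * sum(R_i^2/n_i) - 3(N+1)
     = 12/(10*11) * (23^2/4 + 14^2/3 + 18^2/3) - 3*11
     = 0.109091 * 305.583 - 33
     = 0.336364.
Step 4: No ties, so H is used without correction.
Step 5: Under H0, H ~ chi^2(2); p-value = 0.845200.
Step 6: alpha = 0.05. fail to reject H0.

H = 0.3364, df = 2, p = 0.845200, fail to reject H0.


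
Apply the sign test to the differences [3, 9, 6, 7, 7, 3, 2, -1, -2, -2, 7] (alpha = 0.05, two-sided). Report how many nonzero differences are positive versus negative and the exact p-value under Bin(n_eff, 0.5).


Step 1: Discard zero differences. Original n = 11; n_eff = number of nonzero differences = 11.
Nonzero differences (with sign): +3, +9, +6, +7, +7, +3, +2, -1, -2, -2, +7
Step 2: Count signs: positive = 8, negative = 3.
Step 3: Under H0: P(positive) = 0.5, so the number of positives S ~ Bin(11, 0.5).
Step 4: Two-sided exact p-value = sum of Bin(11,0.5) probabilities at or below the observed probability = 0.226562.
Step 5: alpha = 0.05. fail to reject H0.

n_eff = 11, pos = 8, neg = 3, p = 0.226562, fail to reject H0.


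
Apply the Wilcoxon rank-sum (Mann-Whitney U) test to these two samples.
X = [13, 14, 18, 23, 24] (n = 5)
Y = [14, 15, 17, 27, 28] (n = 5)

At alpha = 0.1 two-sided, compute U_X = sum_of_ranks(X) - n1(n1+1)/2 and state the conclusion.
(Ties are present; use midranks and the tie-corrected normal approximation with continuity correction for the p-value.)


Step 1: Combine and sort all 10 observations; assign midranks.
sorted (value, group): (13,X), (14,X), (14,Y), (15,Y), (17,Y), (18,X), (23,X), (24,X), (27,Y), (28,Y)
ranks: 13->1, 14->2.5, 14->2.5, 15->4, 17->5, 18->6, 23->7, 24->8, 27->9, 28->10
Step 2: Rank sum for X: R1 = 1 + 2.5 + 6 + 7 + 8 = 24.5.
Step 3: U_X = R1 - n1(n1+1)/2 = 24.5 - 5*6/2 = 24.5 - 15 = 9.5.
       U_Y = n1*n2 - U_X = 25 - 9.5 = 15.5.
Step 4: Ties are present, so use the tie-corrected normal approximation (with continuity correction) for the p-value.
Step 5: p-value = 0.600402; compare to alpha = 0.1. fail to reject H0.

U_X = 9.5, p = 0.600402, fail to reject H0 at alpha = 0.1.


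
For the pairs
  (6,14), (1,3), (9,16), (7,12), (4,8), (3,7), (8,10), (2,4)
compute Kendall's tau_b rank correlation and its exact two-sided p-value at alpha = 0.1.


Step 1: Enumerate the 28 unordered pairs (i,j) with i<j and classify each by sign(x_j-x_i) * sign(y_j-y_i).
  (1,2):dx=-5,dy=-11->C; (1,3):dx=+3,dy=+2->C; (1,4):dx=+1,dy=-2->D; (1,5):dx=-2,dy=-6->C
  (1,6):dx=-3,dy=-7->C; (1,7):dx=+2,dy=-4->D; (1,8):dx=-4,dy=-10->C; (2,3):dx=+8,dy=+13->C
  (2,4):dx=+6,dy=+9->C; (2,5):dx=+3,dy=+5->C; (2,6):dx=+2,dy=+4->C; (2,7):dx=+7,dy=+7->C
  (2,8):dx=+1,dy=+1->C; (3,4):dx=-2,dy=-4->C; (3,5):dx=-5,dy=-8->C; (3,6):dx=-6,dy=-9->C
  (3,7):dx=-1,dy=-6->C; (3,8):dx=-7,dy=-12->C; (4,5):dx=-3,dy=-4->C; (4,6):dx=-4,dy=-5->C
  (4,7):dx=+1,dy=-2->D; (4,8):dx=-5,dy=-8->C; (5,6):dx=-1,dy=-1->C; (5,7):dx=+4,dy=+2->C
  (5,8):dx=-2,dy=-4->C; (6,7):dx=+5,dy=+3->C; (6,8):dx=-1,dy=-3->C; (7,8):dx=-6,dy=-6->C
Step 2: C = 25, D = 3, total pairs = 28.
Step 3: tau = (C - D)/(n(n-1)/2) = (25 - 3)/28 = 0.785714.
Step 4: Exact two-sided p-value (enumerate n! = 40320 permutations of y under H0): p = 0.005506.
Step 5: alpha = 0.1. reject H0.

tau_b = 0.7857 (C=25, D=3), p = 0.005506, reject H0.


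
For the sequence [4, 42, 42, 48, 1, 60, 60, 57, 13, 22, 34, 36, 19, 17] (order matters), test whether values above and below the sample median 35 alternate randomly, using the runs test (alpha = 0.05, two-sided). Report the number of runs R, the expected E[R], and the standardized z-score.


Step 1: Compute median = 35; label A = above, B = below.
Labels in order: BAAABAAABBBABB  (n_A = 7, n_B = 7)
Step 2: Count runs R = 7.
Step 3: Under H0 (random ordering), E[R] = 2*n_A*n_B/(n_A+n_B) + 1 = 2*7*7/14 + 1 = 8.0000.
        Var[R] = 2*n_A*n_B*(2*n_A*n_B - n_A - n_B) / ((n_A+n_B)^2 * (n_A+n_B-1)) = 8232/2548 = 3.2308.
        SD[R] = 1.7974.
Step 4: Continuity-corrected z = (R + 0.5 - E[R]) / SD[R] = (7 + 0.5 - 8.0000) / 1.7974 = -0.2782.
Step 5: Two-sided p-value via normal approximation = 2*(1 - Phi(|z|)) = 0.780879.
Step 6: alpha = 0.05. fail to reject H0.

R = 7, z = -0.2782, p = 0.780879, fail to reject H0.


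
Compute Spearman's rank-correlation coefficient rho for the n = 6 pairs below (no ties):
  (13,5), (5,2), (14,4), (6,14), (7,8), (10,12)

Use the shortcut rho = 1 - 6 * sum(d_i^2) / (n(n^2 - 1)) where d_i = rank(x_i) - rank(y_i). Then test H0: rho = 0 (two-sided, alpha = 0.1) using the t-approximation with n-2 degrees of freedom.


Step 1: Rank x and y separately (midranks; no ties here).
rank(x): 13->5, 5->1, 14->6, 6->2, 7->3, 10->4
rank(y): 5->3, 2->1, 4->2, 14->6, 8->4, 12->5
Step 2: d_i = R_x(i) - R_y(i); compute d_i^2.
  (5-3)^2=4, (1-1)^2=0, (6-2)^2=16, (2-6)^2=16, (3-4)^2=1, (4-5)^2=1
sum(d^2) = 38.
Step 3: rho = 1 - 6*38 / (6*(6^2 - 1)) = 1 - 228/210 = -0.085714.
Step 4: Under H0, t = rho * sqrt((n-2)/(1-rho^2)) = -0.1721 ~ t(4).
Step 5: Two-sided p-value from the t-distribution with 4 df = 0.871743.
Step 6: alpha = 0.1. fail to reject H0.

rho = -0.0857, p = 0.871743, fail to reject H0 at alpha = 0.1.


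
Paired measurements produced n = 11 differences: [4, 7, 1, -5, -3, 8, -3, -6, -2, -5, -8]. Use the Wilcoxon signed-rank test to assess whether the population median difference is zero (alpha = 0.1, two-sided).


Step 1: Drop any zero differences (none here) and take |d_i|.
|d| = [4, 7, 1, 5, 3, 8, 3, 6, 2, 5, 8]
Step 2: Midrank |d_i| (ties get averaged ranks).
ranks: |4|->5, |7|->9, |1|->1, |5|->6.5, |3|->3.5, |8|->10.5, |3|->3.5, |6|->8, |2|->2, |5|->6.5, |8|->10.5
Step 3: Attach original signs; sum ranks with positive sign and with negative sign.
W+ = 5 + 9 + 1 + 10.5 = 25.5
W- = 6.5 + 3.5 + 3.5 + 8 + 2 + 6.5 + 10.5 = 40.5
(Check: W+ + W- = 66 should equal n(n+1)/2 = 66.)
Step 4: Test statistic W = min(W+, W-) = 25.5.
Step 5: Ties in |d|, so use the tie-corrected normal approximation.
        E[W] = n(n+1)/4 = 11*12/4 = 33.
        Tie groups: |d|=3 (t=2), |d|=5 (t=2), |d|=8 (t=2); sum(t^3 - t) = 18.
        Var[W] = n(n+1)(2n+1)/24 - sum(t^3-t)/48 = 3036/24 - 18/48 = 126.125.
        z = (W - E[W]) / sqrt(Var[W]) = (25.5 - 33) / 11.2305 = -0.6678.
        Two-sided p = 2*Phi(z) = 0.504247.
Step 6: alpha = 0.1. fail to reject H0.

W+ = 25.5, W- = 40.5, W = min = 25.5, p = 0.504247, fail to reject H0.


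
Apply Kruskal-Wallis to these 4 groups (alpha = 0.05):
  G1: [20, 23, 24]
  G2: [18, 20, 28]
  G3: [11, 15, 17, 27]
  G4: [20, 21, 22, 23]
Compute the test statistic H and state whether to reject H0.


Step 1: Combine all N = 14 observations and assign midranks.
sorted (value, group, rank): (11,G3,1), (15,G3,2), (17,G3,3), (18,G2,4), (20,G1,6), (20,G2,6), (20,G4,6), (21,G4,8), (22,G4,9), (23,G1,10.5), (23,G4,10.5), (24,G1,12), (27,G3,13), (28,G2,14)
Step 2: Sum ranks within each group.
R_1 = 28.5 (n_1 = 3)
R_2 = 24 (n_2 = 3)
R_3 = 19 (n_3 = 4)
R_4 = 33.5 (n_4 = 4)
Step 3: H = 12/(N(N+1)) * sum(R_i^2/n_i) - 3(N+1)
     = 12/(14*15) * (28.5^2/3 + 24^2/3 + 19^2/4 + 33.5^2/4) - 3*15
     = 0.057143 * 833.562 - 45
     = 2.632143.
Step 4: Ties present; correction factor C = 1 - 30/(14^3 - 14) = 0.989011. Corrected H = 2.632143 / 0.989011 = 2.661389.
Step 5: Under H0, H ~ chi^2(3); p-value = 0.446829.
Step 6: alpha = 0.05. fail to reject H0.

H = 2.6614, df = 3, p = 0.446829, fail to reject H0.
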